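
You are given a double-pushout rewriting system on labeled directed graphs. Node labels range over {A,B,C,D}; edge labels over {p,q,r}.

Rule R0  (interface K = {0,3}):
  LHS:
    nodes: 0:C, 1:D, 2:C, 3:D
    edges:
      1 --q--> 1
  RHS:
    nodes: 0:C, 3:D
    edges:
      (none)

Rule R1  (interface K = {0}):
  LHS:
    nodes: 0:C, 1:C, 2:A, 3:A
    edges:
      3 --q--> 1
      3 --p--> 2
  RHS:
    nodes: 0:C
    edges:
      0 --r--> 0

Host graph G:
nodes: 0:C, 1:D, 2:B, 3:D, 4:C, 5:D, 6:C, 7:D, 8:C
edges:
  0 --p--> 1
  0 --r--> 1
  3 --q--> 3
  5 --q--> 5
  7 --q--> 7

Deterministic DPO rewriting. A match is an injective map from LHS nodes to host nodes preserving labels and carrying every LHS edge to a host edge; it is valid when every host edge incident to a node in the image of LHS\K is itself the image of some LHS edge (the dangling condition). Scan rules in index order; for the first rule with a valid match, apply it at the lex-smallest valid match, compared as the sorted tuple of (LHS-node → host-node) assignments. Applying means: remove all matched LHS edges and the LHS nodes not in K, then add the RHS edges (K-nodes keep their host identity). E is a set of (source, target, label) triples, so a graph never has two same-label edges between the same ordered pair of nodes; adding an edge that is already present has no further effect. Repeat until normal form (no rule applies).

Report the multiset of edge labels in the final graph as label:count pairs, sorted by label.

Answer: p:1 r:1

Derivation:
start.  V:9 E:5  edges: 0-p->1 0-r->1 3-q->3 5-q->5 7-q->7
1. fire R0 via {0↦0, 1↦3, 2↦4, 3↦1}  →  V:7 E:4  edges: 0-p->1 0-r->1 5-q->5 7-q->7
2. fire R0 via {0↦0, 1↦5, 2↦6, 3↦1}  →  V:5 E:3  edges: 0-p->1 0-r->1 7-q->7
3. fire R0 via {0↦0, 1↦7, 2↦8, 3↦1}  →  V:3 E:2  edges: 0-p->1 0-r->1
halt: no rule applies after step 3
NF edges: [(0, 1, 'p'), (0, 1, 'r')]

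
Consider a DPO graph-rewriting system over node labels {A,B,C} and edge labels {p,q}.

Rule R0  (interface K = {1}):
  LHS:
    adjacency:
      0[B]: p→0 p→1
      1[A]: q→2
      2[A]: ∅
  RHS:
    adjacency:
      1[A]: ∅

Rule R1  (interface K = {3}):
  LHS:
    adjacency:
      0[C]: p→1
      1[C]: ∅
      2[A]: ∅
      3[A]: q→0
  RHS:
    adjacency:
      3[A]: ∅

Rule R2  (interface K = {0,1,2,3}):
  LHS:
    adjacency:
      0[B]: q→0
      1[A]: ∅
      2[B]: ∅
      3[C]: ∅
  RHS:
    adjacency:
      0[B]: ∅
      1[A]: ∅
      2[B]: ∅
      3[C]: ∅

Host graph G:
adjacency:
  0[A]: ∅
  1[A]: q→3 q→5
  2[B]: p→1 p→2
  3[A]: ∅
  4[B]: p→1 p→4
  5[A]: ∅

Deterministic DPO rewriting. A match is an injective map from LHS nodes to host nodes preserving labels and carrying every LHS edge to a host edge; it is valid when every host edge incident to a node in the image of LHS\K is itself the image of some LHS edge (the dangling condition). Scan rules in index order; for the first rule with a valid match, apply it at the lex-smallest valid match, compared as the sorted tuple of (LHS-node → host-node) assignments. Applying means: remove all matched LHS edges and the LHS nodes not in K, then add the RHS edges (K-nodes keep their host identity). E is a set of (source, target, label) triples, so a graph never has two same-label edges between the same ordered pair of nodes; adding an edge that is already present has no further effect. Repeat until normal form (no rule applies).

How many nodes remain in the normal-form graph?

[0] host  ⇒  6 nodes, 6 edges  {1-q->3 1-q->5 2-p->1 2-p->2 4-p->1 4-p->4}
[1] R0 @ {0↦2, 1↦1, 2↦3}  ⇒  4 nodes, 3 edges  {1-q->5 4-p->1 4-p->4}
[2] R0 @ {0↦4, 1↦1, 2↦5}  ⇒  2 nodes, 0 edges  {∅}
normal form: no rule applies after step 2
NF nodes: {0:A, 1:A}

Answer: 2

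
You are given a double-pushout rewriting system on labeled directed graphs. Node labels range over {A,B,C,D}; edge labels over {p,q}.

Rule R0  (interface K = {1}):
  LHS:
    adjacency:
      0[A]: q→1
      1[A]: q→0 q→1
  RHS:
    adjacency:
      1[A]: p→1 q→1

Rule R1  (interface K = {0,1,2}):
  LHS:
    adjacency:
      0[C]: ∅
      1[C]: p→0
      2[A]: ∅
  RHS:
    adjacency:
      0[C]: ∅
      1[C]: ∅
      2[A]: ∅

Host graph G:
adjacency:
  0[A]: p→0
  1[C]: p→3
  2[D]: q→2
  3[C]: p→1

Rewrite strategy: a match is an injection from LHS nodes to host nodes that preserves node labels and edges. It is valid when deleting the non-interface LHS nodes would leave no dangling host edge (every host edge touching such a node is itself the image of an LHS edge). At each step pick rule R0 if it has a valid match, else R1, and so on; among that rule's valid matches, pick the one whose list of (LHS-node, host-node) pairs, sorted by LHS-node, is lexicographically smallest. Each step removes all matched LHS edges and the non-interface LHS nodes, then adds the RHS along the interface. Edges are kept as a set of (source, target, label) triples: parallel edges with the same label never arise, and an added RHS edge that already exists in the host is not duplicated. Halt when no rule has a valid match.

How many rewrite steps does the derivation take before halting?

Answer: 2

Derivation:
[0] host  ⇒  4 nodes, 4 edges  {0-p->0 1-p->3 2-q->2 3-p->1}
[1] R1 @ {0↦1, 1↦3, 2↦0}  ⇒  4 nodes, 3 edges  {0-p->0 1-p->3 2-q->2}
[2] R1 @ {0↦3, 1↦1, 2↦0}  ⇒  4 nodes, 2 edges  {0-p->0 2-q->2}
final graph: no rule applies after step 2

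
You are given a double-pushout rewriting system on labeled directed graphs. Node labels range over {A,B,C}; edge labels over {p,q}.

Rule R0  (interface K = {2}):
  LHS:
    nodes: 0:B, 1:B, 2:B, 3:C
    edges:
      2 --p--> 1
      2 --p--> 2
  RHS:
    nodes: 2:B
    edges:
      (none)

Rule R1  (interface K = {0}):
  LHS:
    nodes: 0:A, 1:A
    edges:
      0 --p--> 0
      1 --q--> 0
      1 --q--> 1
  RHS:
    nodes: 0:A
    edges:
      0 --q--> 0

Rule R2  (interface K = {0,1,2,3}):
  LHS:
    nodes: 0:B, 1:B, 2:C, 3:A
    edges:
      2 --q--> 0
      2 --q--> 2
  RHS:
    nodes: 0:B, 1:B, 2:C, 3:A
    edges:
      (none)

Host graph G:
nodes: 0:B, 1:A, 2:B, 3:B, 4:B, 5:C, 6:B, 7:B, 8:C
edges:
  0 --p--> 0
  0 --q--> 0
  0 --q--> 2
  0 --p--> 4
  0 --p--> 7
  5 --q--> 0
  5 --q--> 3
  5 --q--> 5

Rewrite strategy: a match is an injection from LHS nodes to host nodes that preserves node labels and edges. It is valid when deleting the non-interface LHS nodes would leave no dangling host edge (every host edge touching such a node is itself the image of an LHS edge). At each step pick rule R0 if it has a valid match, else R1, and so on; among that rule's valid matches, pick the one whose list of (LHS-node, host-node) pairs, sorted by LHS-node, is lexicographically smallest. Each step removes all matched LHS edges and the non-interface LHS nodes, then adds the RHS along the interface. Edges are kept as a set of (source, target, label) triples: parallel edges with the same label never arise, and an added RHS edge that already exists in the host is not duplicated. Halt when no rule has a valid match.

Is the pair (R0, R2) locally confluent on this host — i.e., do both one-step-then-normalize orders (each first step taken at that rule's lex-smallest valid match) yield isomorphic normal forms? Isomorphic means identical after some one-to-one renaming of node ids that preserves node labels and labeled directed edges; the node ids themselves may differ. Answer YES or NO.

branch R0-first: apply at {0↦6, 1↦4, 2↦0, 3↦8} → |E|=6, then 1 more step(s) → NF |V|=6 |E|=4 V={0:B, 1:A, 2:B, 3:B, 5:C, 7:B} E=0-q->0 0-q->2 0-p->7 5-q->3
branch R2-first: apply at {0↦0, 1↦2, 2↦5, 3↦1} → |E|=6, then 1 more step(s) → NF |V|=6 |E|=4 V={0:B, 1:A, 2:B, 3:B, 5:C, 7:B} E=0-q->0 0-q->2 0-p->7 5-q->3
graphs isomorphic (equal up to label-preserving node renaming)

Answer: YES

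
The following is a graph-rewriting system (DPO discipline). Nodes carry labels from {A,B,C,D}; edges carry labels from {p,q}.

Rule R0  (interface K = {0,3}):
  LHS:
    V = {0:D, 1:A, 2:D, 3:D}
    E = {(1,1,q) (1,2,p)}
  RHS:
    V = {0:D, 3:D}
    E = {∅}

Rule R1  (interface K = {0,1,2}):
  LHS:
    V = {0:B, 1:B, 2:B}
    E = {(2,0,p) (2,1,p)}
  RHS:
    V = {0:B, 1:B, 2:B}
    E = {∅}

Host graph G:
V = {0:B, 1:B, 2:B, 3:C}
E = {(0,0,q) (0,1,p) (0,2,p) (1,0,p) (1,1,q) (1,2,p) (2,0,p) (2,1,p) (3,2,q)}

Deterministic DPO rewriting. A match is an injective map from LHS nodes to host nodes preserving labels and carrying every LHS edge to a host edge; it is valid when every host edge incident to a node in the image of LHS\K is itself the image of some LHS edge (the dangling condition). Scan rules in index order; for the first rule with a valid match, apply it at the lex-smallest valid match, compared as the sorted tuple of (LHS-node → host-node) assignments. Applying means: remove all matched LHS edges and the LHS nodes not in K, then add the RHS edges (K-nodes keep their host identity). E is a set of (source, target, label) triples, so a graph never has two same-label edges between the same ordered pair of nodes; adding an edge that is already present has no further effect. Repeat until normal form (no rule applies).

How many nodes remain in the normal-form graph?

initial: |V|=4 |E|=9  E = 0-q->0 0-p->1 0-p->2 1-p->0 1-q->1 1-p->2 2-p->0 2-p->1 3-q->2
step 1: apply R1 at {0↦0, 1↦1, 2↦2}  → |V|=4 |E|=7  E = 0-q->0 0-p->1 0-p->2 1-p->0 1-q->1 1-p->2 3-q->2
step 2: apply R1 at {0↦0, 1↦2, 2↦1}  → |V|=4 |E|=5  E = 0-q->0 0-p->1 0-p->2 1-q->1 3-q->2
step 3: apply R1 at {0↦1, 1↦2, 2↦0}  → |V|=4 |E|=3  E = 0-q->0 1-q->1 3-q->2
halt: no rule applies after step 3
NF nodes: {0:B, 1:B, 2:B, 3:C}

Answer: 4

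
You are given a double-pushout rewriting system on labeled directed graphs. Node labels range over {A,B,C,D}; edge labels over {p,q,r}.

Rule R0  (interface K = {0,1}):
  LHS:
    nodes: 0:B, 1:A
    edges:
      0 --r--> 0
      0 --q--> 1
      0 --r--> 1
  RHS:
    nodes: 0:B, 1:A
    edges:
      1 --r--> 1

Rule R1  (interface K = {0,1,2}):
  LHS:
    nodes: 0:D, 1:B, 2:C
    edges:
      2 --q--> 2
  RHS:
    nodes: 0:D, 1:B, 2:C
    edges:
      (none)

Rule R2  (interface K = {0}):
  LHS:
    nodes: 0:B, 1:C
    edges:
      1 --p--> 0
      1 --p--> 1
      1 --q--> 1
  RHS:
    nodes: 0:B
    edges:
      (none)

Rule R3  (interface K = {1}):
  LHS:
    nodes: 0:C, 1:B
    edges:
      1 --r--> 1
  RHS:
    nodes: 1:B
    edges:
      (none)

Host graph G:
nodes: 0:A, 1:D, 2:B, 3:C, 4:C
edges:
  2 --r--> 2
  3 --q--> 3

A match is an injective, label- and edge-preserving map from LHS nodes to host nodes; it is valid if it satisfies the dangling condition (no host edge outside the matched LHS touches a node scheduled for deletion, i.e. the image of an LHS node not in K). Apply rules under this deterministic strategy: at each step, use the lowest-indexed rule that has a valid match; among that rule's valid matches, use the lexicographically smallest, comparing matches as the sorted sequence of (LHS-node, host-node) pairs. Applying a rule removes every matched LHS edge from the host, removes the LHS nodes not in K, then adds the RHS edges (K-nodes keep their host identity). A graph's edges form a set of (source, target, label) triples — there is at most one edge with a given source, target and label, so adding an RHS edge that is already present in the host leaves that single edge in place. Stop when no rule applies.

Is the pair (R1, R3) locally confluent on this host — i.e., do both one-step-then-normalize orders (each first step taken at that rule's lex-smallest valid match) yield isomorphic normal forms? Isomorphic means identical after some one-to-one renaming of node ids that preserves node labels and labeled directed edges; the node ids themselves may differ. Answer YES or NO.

Answer: YES

Steps:
branch R1-first: apply at {0↦1, 1↦2, 2↦3} → |E|=1, then 1 more step(s) → NF |V|=4 |E|=0 V={0:A, 1:D, 2:B, 4:C} E=∅
branch R3-first: apply at {0↦4, 1↦2} → |E|=1, then 1 more step(s) → NF |V|=4 |E|=0 V={0:A, 1:D, 2:B, 3:C} E=∅
graphs isomorphic (equal up to label-preserving node renaming)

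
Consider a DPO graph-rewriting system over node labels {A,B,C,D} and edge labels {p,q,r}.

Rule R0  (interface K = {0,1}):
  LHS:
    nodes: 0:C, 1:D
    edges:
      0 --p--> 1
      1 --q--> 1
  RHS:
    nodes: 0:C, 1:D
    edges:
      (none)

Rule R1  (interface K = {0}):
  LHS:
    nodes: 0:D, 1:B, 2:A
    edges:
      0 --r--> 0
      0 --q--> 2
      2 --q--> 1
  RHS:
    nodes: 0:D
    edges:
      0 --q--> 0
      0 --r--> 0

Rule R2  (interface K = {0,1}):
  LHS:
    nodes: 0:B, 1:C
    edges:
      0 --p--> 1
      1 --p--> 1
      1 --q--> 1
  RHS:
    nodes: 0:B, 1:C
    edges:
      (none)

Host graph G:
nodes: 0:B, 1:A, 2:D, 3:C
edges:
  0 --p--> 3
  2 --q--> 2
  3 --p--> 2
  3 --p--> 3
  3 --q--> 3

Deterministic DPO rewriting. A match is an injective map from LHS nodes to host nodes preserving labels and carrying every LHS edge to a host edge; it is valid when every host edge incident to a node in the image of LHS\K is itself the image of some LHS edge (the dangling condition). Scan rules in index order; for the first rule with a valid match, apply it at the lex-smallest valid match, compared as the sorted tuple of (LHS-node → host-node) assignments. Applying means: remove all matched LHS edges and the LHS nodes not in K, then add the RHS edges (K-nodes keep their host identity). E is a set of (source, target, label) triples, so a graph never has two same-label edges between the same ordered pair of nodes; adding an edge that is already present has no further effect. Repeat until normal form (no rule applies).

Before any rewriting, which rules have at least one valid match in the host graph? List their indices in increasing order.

R0: 1 valid match — {0↦3, 1↦2}
R1: no valid match — LHS pattern not found
R2: 1 valid match — {0↦0, 1↦3}

Answer: [R0,R2]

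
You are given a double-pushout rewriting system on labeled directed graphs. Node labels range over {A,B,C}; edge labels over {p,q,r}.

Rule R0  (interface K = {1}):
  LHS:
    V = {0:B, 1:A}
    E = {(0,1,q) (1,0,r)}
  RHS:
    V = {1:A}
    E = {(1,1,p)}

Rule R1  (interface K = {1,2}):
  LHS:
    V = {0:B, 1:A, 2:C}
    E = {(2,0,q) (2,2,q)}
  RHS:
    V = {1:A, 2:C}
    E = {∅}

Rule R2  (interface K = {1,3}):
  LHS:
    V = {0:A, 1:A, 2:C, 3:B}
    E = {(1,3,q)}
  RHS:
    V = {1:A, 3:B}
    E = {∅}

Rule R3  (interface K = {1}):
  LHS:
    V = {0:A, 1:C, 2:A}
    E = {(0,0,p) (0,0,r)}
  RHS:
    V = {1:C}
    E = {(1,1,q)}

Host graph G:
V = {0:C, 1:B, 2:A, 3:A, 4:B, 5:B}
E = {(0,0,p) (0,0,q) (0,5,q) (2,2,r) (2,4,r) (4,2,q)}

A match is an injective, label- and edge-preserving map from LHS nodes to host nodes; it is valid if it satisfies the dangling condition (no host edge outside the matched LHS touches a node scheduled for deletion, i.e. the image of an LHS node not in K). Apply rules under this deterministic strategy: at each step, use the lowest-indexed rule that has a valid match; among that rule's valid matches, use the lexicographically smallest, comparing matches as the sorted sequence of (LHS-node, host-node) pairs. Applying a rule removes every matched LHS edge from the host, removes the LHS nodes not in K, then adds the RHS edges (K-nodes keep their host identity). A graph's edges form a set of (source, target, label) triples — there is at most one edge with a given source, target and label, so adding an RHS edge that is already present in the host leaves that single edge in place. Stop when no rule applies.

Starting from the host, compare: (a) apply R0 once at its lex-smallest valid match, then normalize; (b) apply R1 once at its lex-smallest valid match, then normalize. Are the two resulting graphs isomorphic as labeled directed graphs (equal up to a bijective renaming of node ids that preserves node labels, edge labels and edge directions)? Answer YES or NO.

Answer: YES

Derivation:
branch R0-first: apply at {0↦4, 1↦2} → |E|=5, then 2 more step(s) → NF |V|=2 |E|=2 V={0:C, 1:B} E=0-p->0 0-q->0
branch R1-first: apply at {0↦5, 1↦2, 2↦0} → |E|=4, then 2 more step(s) → NF |V|=2 |E|=2 V={0:C, 1:B} E=0-p->0 0-q->0
graphs isomorphic (equal up to label-preserving node renaming)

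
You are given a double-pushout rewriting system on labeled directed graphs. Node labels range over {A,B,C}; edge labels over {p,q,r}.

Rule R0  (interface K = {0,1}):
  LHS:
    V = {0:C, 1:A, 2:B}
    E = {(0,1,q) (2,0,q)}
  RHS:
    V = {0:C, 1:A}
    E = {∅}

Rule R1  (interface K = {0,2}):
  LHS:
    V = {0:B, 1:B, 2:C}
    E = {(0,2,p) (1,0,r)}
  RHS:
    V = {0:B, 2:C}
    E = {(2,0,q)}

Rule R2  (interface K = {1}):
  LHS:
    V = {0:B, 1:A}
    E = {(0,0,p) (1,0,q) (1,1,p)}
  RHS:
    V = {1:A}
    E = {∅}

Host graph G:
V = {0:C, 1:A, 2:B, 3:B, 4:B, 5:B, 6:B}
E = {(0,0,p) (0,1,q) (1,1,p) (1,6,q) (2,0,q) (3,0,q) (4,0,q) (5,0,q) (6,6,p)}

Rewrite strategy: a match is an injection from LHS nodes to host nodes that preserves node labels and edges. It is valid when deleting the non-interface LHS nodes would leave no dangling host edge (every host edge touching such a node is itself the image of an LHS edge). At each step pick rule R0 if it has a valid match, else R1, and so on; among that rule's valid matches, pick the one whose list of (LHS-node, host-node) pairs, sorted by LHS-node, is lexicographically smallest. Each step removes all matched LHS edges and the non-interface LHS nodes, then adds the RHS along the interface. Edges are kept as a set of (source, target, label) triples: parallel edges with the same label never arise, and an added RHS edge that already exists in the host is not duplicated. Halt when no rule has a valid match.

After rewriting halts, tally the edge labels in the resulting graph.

[0] host  ⇒  7 nodes, 9 edges  {0-p->0 0-q->1 1-p->1 1-q->6 2-q->0 3-q->0 4-q->0 5-q->0 6-p->6}
[1] R0 @ {0↦0, 1↦1, 2↦2}  ⇒  6 nodes, 7 edges  {0-p->0 1-p->1 1-q->6 3-q->0 4-q->0 5-q->0 6-p->6}
[2] R2 @ {0↦6, 1↦1}  ⇒  5 nodes, 4 edges  {0-p->0 3-q->0 4-q->0 5-q->0}
final graph: no rule applies after step 2
NF edges: [(0, 0, 'p'), (3, 0, 'q'), (4, 0, 'q'), (5, 0, 'q')]

Answer: p:1 q:3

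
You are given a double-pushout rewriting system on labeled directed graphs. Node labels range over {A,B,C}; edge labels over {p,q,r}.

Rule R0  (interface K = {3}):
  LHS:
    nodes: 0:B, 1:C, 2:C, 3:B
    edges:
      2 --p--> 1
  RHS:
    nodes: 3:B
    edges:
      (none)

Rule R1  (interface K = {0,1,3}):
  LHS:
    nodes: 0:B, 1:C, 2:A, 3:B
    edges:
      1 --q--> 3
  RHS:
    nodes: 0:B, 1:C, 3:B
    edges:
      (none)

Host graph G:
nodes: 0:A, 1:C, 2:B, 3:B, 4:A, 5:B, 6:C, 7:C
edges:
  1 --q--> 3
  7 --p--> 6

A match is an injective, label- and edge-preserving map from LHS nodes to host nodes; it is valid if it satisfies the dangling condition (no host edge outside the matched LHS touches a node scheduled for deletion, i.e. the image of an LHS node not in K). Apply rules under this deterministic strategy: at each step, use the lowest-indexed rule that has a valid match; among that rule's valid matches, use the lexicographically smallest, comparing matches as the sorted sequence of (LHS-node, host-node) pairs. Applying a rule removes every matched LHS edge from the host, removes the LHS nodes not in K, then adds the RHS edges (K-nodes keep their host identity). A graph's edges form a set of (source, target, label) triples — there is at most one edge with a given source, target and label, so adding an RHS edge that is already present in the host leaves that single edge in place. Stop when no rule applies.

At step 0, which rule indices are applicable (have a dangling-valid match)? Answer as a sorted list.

Answer: [R0,R1]

Derivation:
R0: 4 valid matches — {0↦2, 1↦6, 2↦7, 3↦3}, {0↦2, 1↦6, 2↦7, 3↦5}, {0↦5, 1↦6, 2↦7, 3↦2} (+1 more)
R1: 4 valid matches — {0↦2, 1↦1, 2↦0, 3↦3}, {0↦2, 1↦1, 2↦4, 3↦3}, {0↦5, 1↦1, 2↦0, 3↦3} (+1 more)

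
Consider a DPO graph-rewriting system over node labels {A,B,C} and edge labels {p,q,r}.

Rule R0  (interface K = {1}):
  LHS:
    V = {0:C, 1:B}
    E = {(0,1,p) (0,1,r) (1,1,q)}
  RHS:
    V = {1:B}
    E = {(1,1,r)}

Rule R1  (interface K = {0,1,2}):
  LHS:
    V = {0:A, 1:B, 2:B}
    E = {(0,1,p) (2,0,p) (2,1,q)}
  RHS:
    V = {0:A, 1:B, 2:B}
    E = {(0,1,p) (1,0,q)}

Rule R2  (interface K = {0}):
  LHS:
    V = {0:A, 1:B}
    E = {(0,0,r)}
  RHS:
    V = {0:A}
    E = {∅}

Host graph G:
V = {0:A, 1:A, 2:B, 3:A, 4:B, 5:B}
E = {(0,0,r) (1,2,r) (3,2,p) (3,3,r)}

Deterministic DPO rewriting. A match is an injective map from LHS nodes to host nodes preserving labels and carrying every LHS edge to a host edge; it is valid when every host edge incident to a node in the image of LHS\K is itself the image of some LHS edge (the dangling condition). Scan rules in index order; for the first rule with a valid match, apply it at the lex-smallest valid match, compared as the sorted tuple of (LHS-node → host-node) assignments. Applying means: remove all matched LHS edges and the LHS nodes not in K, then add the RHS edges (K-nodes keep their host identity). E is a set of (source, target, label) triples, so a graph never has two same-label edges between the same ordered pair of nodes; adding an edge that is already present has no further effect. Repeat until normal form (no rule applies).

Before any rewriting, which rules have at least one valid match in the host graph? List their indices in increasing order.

R0: no valid match — LHS pattern not found
R1: no valid match — LHS pattern not found
R2: 4 valid matches — {0↦0, 1↦4}, {0↦0, 1↦5}, {0↦3, 1↦4} (+1 more)

Answer: [R2]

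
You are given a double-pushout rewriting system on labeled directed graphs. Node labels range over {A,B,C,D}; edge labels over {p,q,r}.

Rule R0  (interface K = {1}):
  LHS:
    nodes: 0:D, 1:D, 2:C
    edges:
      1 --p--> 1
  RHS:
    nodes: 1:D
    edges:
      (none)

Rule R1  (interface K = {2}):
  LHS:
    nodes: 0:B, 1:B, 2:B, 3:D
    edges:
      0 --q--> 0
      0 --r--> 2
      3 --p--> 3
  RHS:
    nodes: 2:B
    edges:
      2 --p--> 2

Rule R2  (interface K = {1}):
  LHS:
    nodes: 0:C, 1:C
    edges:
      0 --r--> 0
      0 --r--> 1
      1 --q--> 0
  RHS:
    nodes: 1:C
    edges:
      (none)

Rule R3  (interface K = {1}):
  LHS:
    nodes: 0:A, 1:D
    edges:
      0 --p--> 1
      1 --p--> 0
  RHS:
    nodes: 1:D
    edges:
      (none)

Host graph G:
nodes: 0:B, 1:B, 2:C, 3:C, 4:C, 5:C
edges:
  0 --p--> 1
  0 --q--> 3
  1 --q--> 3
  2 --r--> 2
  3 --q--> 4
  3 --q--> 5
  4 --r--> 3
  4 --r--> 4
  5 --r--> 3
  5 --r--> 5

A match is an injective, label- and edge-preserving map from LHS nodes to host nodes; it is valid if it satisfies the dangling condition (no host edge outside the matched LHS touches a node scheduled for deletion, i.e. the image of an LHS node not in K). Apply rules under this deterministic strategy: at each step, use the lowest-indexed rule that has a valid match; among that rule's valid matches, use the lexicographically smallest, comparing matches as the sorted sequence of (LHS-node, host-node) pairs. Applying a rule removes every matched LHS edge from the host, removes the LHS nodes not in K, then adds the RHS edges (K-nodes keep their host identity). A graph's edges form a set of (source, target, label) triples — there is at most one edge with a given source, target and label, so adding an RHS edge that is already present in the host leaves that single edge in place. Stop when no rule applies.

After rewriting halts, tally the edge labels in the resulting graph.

[0] host  ⇒  6 nodes, 10 edges  {0-p->1 0-q->3 1-q->3 2-r->2 3-q->4 3-q->5 4-r->3 4-r->4 5-r->3 5-r->5}
[1] R2 @ {0↦4, 1↦3}  ⇒  5 nodes, 7 edges  {0-p->1 0-q->3 1-q->3 2-r->2 3-q->5 5-r->3 5-r->5}
[2] R2 @ {0↦5, 1↦3}  ⇒  4 nodes, 4 edges  {0-p->1 0-q->3 1-q->3 2-r->2}
final graph: no rule applies after step 2
NF edges: [(0, 1, 'p'), (0, 3, 'q'), (1, 3, 'q'), (2, 2, 'r')]

Answer: p:1 q:2 r:1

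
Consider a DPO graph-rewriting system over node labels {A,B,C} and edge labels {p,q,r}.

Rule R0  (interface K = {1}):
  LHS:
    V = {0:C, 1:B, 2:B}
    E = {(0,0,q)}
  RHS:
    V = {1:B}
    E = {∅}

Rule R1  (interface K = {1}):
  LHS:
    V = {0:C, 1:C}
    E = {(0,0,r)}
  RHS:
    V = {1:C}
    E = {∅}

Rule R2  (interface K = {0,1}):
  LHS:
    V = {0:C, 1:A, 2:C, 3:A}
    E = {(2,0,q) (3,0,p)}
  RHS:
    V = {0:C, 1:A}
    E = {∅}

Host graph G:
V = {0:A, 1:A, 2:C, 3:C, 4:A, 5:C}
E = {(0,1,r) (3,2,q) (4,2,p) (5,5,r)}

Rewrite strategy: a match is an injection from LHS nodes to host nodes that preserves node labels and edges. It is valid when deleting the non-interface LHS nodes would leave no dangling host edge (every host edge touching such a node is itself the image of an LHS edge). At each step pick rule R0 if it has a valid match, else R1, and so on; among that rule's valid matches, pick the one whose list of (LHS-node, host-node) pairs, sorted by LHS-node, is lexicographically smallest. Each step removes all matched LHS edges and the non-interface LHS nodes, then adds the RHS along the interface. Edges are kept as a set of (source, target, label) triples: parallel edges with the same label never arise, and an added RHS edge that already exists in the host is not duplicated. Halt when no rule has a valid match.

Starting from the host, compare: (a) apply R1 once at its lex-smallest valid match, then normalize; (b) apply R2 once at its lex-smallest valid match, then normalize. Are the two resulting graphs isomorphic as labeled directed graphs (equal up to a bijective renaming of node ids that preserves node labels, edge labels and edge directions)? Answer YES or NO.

Answer: YES

Rewrite trace:
branch R1-first: apply at {0↦5, 1↦2} → |E|=3, then 1 more step(s) → NF |V|=3 |E|=1 V={0:A, 1:A, 2:C} E=0-r->1
branch R2-first: apply at {0↦2, 1↦0, 2↦3, 3↦4} → |E|=2, then 1 more step(s) → NF |V|=3 |E|=1 V={0:A, 1:A, 2:C} E=0-r->1
graphs isomorphic (equal up to label-preserving node renaming)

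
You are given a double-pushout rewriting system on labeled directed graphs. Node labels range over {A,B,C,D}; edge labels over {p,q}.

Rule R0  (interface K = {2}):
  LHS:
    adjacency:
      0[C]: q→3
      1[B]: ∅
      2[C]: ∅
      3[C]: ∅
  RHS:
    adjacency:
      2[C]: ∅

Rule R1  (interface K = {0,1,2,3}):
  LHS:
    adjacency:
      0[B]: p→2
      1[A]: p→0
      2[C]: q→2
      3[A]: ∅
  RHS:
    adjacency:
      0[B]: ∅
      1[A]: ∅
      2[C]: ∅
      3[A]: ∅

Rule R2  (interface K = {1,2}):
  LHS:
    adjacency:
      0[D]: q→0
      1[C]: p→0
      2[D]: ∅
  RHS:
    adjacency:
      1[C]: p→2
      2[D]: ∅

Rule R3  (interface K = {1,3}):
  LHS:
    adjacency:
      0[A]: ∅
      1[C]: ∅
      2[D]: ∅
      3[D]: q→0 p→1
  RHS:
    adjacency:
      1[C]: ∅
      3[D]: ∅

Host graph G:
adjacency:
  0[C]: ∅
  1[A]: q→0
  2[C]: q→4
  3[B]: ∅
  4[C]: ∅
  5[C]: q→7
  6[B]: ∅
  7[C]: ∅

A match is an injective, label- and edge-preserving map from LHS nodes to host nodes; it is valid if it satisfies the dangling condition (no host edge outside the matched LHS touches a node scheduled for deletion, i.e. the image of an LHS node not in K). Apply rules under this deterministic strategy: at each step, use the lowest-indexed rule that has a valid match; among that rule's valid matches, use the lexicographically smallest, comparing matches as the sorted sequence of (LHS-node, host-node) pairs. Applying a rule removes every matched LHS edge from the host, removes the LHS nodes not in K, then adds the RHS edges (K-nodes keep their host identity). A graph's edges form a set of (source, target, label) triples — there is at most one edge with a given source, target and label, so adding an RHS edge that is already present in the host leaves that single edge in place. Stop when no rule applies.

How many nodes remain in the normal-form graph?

Answer: 2

Rewrite trace:
start.  V:8 E:3  edges: 1-q->0 2-q->4 5-q->7
1. fire R0 via {0↦2, 1↦3, 2↦0, 3↦4}  →  V:5 E:2  edges: 1-q->0 5-q->7
2. fire R0 via {0↦5, 1↦6, 2↦0, 3↦7}  →  V:2 E:1  edges: 1-q->0
normal form: no rule applies after step 2
NF nodes: {0:C, 1:A}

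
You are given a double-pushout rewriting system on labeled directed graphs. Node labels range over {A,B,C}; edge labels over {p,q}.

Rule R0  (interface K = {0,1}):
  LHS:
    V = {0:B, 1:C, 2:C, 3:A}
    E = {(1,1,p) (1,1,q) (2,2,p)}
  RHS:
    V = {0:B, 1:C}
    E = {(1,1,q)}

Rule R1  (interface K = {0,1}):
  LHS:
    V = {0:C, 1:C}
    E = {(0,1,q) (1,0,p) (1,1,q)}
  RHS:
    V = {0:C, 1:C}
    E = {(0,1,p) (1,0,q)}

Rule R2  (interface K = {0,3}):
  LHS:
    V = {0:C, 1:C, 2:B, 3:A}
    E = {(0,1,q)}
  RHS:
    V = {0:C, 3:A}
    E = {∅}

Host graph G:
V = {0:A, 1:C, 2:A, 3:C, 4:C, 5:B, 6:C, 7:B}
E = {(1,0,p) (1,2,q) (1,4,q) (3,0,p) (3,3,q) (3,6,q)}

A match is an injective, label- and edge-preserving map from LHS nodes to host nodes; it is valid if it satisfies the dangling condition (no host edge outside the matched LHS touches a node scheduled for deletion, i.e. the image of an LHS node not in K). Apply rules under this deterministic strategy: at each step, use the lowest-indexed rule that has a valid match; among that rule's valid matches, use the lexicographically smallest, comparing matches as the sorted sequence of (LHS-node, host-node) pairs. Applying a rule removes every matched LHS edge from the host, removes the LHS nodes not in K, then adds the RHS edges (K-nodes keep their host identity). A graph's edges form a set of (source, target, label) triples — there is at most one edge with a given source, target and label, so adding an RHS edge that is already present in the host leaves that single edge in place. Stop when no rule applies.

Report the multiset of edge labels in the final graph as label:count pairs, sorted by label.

start.  V:8 E:6  edges: 1-p->0 1-q->2 1-q->4 3-p->0 3-q->3 3-q->6
1. fire R2 via {0↦1, 1↦4, 2↦5, 3↦0}  →  V:6 E:5  edges: 1-p->0 1-q->2 3-p->0 3-q->3 3-q->6
2. fire R2 via {0↦3, 1↦6, 2↦7, 3↦0}  →  V:4 E:4  edges: 1-p->0 1-q->2 3-p->0 3-q->3
final graph: no rule applies after step 2
NF edges: [(1, 0, 'p'), (1, 2, 'q'), (3, 0, 'p'), (3, 3, 'q')]

Answer: p:2 q:2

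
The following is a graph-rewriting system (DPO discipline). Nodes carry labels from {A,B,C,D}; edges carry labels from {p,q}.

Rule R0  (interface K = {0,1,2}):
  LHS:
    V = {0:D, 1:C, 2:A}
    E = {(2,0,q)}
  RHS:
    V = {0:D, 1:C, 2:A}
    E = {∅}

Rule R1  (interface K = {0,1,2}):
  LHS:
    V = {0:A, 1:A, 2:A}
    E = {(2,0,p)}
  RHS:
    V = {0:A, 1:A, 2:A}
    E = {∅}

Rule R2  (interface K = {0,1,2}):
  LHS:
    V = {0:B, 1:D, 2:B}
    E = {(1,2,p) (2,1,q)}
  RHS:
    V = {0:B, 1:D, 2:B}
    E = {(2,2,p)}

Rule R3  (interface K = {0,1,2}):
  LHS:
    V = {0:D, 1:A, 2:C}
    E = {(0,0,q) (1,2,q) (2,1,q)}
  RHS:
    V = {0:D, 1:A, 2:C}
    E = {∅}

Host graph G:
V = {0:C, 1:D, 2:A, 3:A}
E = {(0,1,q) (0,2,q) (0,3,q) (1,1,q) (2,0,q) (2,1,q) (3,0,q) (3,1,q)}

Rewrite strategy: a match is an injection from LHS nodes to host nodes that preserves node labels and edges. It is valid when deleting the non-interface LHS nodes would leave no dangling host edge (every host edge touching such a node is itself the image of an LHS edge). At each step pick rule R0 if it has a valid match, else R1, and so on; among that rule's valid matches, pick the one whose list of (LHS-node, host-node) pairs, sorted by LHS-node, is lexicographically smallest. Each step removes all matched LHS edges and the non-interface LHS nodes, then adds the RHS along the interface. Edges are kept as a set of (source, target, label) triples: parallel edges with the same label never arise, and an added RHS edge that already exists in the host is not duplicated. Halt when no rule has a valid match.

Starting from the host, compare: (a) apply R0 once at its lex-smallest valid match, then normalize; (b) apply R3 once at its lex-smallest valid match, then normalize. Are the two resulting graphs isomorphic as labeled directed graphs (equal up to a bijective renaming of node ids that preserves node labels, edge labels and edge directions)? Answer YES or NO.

branch R0-first: apply at {0↦1, 1↦0, 2↦2} → |E|=7, then 2 more step(s) → NF |V|=4 |E|=3 V={0:C, 1:D, 2:A, 3:A} E=0-q->1 0-q->3 3-q->0
branch R3-first: apply at {0↦1, 1↦2, 2↦0} → |E|=5, then 2 more step(s) → NF |V|=4 |E|=3 V={0:C, 1:D, 2:A, 3:A} E=0-q->1 0-q->3 3-q->0
graphs isomorphic (equal up to label-preserving node renaming)

Answer: YES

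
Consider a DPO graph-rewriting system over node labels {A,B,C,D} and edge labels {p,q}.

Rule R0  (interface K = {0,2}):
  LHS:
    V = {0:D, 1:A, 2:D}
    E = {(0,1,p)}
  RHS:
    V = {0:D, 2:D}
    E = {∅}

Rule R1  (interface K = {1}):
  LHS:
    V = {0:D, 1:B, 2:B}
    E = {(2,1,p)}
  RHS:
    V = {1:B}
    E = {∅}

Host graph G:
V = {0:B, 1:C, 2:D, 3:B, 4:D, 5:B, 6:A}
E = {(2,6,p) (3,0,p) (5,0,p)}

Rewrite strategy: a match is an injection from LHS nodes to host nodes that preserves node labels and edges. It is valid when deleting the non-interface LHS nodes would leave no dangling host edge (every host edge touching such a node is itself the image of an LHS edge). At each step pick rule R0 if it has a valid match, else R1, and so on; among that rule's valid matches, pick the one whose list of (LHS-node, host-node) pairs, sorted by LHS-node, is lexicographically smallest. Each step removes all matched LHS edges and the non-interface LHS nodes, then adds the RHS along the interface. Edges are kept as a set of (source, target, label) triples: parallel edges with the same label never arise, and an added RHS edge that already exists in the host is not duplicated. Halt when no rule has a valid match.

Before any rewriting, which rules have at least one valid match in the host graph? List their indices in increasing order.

R0: 1 valid match — {0↦2, 1↦6, 2↦4}
R1: 2 valid matches — {0↦4, 1↦0, 2↦3}, {0↦4, 1↦0, 2↦5}

Answer: [R0,R1]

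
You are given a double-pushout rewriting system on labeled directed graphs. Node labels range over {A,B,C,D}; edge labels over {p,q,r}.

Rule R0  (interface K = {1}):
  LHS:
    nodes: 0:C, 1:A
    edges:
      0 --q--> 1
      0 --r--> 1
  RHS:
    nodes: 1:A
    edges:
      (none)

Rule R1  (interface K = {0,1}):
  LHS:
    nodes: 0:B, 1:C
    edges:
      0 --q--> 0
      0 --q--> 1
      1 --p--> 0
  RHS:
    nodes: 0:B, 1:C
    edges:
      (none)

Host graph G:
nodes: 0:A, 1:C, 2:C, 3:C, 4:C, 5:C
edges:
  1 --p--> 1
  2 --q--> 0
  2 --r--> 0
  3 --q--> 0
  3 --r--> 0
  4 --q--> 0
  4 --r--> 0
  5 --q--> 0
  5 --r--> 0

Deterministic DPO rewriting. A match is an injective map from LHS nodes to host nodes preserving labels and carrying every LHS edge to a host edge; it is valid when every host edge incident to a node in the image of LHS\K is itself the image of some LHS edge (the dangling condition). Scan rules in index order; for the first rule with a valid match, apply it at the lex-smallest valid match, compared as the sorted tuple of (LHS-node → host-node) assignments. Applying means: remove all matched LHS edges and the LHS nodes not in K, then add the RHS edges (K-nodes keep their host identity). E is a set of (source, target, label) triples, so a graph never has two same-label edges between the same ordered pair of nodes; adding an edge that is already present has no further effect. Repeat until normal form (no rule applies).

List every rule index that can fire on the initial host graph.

R0: 4 valid matches — {0↦2, 1↦0}, {0↦3, 1↦0}, {0↦4, 1↦0} (+1 more)
R1: no valid match — LHS pattern not found

Answer: [R0]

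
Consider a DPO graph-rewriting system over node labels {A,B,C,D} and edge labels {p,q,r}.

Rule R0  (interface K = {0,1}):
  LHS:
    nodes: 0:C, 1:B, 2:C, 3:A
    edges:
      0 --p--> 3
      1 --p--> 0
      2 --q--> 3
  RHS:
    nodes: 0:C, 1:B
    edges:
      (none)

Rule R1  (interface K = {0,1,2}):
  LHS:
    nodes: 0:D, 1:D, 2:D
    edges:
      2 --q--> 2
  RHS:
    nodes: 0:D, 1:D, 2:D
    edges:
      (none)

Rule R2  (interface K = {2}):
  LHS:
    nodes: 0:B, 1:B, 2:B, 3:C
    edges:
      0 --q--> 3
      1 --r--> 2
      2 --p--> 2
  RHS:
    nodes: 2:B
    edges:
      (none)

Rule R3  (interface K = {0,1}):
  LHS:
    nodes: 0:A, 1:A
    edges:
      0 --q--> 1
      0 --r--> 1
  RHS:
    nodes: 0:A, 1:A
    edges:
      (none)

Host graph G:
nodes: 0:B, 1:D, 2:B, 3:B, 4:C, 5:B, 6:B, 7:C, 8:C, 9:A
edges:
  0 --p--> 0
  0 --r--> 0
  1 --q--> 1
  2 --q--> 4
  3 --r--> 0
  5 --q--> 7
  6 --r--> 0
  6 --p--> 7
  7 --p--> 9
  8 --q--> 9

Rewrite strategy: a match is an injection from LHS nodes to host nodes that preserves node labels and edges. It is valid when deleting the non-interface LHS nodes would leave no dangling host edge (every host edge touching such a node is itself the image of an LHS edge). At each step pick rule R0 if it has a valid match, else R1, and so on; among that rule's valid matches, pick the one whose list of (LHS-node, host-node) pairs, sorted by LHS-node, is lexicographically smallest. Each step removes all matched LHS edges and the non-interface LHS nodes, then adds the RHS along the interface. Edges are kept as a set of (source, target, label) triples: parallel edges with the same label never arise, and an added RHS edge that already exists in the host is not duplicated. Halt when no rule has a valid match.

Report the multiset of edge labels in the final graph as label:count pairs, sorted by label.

start.  V:10 E:10  edges: 0-p->0 0-r->0 1-q->1 2-q->4 3-r->0 5-q->7 6-r->0 6-p->7 7-p->9 8-q->9
1. fire R0 via {0↦7, 1↦6, 2↦8, 3↦9}  →  V:8 E:7  edges: 0-p->0 0-r->0 1-q->1 2-q->4 3-r->0 5-q->7 6-r->0
2. fire R2 via {0↦2, 1↦3, 2↦0, 3↦4}  →  V:5 E:4  edges: 0-r->0 1-q->1 5-q->7 6-r->0
halt: no rule applies after step 2
NF edges: [(0, 0, 'r'), (1, 1, 'q'), (5, 7, 'q'), (6, 0, 'r')]

Answer: q:2 r:2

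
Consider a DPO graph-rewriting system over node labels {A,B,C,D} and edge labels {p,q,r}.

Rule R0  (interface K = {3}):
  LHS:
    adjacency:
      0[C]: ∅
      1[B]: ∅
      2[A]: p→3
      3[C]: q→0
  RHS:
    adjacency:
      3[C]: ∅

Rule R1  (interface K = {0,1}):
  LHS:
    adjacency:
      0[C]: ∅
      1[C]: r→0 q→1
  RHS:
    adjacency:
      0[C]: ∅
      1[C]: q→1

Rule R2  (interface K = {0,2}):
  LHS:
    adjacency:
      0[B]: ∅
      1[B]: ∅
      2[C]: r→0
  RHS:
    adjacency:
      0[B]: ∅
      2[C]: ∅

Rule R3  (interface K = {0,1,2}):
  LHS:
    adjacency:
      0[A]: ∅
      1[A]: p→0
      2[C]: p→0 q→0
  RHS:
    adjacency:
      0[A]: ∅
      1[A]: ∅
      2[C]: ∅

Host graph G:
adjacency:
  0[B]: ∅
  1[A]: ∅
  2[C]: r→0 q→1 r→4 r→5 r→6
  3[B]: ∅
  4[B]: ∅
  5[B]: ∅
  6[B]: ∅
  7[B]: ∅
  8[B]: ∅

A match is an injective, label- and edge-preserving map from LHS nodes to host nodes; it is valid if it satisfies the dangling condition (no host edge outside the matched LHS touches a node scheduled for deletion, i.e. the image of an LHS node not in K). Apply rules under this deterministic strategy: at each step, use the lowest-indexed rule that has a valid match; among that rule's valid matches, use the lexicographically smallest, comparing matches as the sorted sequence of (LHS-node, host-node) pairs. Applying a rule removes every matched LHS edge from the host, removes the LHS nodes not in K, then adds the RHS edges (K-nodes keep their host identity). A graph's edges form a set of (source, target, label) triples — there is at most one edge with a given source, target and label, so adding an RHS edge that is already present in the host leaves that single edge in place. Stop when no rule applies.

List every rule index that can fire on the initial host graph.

Answer: [R2]

Derivation:
R0: no valid match — LHS pattern not found
R1: no valid match — LHS pattern not found
R2: 12 valid matches — {0↦0, 1↦3, 2↦2}, {0↦0, 1↦7, 2↦2}, {0↦0, 1↦8, 2↦2} (+9 more)
R3: no valid match — LHS pattern not found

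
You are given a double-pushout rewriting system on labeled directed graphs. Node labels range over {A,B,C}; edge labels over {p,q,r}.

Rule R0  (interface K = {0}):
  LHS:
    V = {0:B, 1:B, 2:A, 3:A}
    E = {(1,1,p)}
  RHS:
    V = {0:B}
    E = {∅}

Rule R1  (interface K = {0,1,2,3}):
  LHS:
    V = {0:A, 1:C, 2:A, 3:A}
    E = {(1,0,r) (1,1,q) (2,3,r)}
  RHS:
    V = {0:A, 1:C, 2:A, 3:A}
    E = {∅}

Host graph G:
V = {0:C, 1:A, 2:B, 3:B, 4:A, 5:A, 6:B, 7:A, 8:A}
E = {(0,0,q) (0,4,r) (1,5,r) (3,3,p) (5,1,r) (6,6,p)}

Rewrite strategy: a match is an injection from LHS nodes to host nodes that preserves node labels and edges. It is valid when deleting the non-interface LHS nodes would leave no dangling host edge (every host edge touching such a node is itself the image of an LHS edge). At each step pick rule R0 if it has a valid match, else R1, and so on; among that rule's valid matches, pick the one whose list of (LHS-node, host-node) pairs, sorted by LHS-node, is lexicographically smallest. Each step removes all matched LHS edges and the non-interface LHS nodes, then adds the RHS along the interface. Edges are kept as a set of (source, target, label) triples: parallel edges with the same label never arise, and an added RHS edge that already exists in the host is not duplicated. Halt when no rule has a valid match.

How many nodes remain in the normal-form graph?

[0] host  ⇒  9 nodes, 6 edges  {0-q->0 0-r->4 1-r->5 3-p->3 5-r->1 6-p->6}
[1] R0 @ {0↦2, 1↦3, 2↦7, 3↦8}  ⇒  6 nodes, 5 edges  {0-q->0 0-r->4 1-r->5 5-r->1 6-p->6}
[2] R1 @ {0↦4, 1↦0, 2↦1, 3↦5}  ⇒  6 nodes, 2 edges  {5-r->1 6-p->6}
final graph: no rule applies after step 2
NF nodes: {0:C, 1:A, 2:B, 4:A, 5:A, 6:B}

Answer: 6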